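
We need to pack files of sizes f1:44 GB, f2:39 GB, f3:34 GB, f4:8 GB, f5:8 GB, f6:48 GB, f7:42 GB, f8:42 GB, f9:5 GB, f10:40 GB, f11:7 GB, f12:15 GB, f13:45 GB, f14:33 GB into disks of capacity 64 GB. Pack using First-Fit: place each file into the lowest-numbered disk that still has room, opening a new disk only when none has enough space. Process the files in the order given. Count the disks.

f1 (44 GB) → disk 1 (remaining 20 GB)
f2 (39 GB) → disk 2 (remaining 25 GB)
f3 (34 GB) → disk 3 (remaining 30 GB)
f4 (8 GB) → disk 1 (remaining 12 GB)
f5 (8 GB) → disk 1 (remaining 4 GB)
f6 (48 GB) → disk 4 (remaining 16 GB)
f7 (42 GB) → disk 5 (remaining 22 GB)
f8 (42 GB) → disk 6 (remaining 22 GB)
f9 (5 GB) → disk 2 (remaining 20 GB)
f10 (40 GB) → disk 7 (remaining 24 GB)
f11 (7 GB) → disk 2 (remaining 13 GB)
f12 (15 GB) → disk 3 (remaining 15 GB)
f13 (45 GB) → disk 8 (remaining 19 GB)
f14 (33 GB) → disk 9 (remaining 31 GB)

9 disks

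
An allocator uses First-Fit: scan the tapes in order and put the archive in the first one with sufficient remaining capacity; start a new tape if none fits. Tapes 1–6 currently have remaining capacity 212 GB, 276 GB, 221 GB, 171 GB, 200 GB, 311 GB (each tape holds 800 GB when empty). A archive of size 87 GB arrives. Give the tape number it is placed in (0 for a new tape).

Tapes with room: tape 1 (212 GB), tape 2 (276 GB), tape 3 (221 GB), tape 4 (171 GB), tape 5 (200 GB), tape 6 (311 GB).
The first with room is tape 1.

1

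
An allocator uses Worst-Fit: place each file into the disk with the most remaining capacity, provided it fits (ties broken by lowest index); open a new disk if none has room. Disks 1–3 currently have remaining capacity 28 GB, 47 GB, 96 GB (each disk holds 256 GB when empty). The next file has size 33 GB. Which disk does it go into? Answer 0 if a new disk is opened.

3

Disks with room: disk 2 (47 GB), disk 3 (96 GB).
Most room is disk 3 with 96 GB free.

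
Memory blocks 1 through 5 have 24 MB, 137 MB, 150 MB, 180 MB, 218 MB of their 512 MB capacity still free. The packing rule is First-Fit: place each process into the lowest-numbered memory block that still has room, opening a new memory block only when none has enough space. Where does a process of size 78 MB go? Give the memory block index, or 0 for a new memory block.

2

Memory blocks with room: memory block 2 (137 MB), memory block 3 (150 MB), memory block 4 (180 MB), memory block 5 (218 MB).
The first with room is memory block 2.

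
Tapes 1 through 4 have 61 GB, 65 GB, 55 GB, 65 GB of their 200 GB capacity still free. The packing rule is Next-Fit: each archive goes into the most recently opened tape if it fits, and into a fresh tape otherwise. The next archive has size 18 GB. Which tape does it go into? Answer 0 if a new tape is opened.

4

Next-Fit only looks at tape 4, which has 65 GB free.
18 GB fits there.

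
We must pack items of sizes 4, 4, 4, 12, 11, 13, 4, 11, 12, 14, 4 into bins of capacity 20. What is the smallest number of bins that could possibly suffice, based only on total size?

5

Total size = 4 + 4 + 4 + 12 + 11 + 13 + 4 + 11 + 12 + 14 + 4 = 93.
⌈93 / 20⌉ = 5.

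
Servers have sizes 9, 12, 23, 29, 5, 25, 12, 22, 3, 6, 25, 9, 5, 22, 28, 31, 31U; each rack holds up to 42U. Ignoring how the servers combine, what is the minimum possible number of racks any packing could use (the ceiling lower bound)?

Total size = 9 + 12 + 23 + 29 + 5 + 25 + 12 + 22 + 3 + 6 + 25 + 9 + 5 + 22 + 28 + 31 + 31 = 297U.
⌈297 / 42⌉ = 8.

8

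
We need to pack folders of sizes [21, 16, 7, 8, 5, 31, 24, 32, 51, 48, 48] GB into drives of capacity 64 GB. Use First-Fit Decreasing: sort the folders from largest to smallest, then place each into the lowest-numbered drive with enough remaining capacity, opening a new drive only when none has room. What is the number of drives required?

5

Sorted descending: 51, 48, 48, 32, 31, 24, 21, 16, 8, 7, 5.
Put 51 GB in drive 1; 13 GB remain.
Put 48 GB in drive 2; 16 GB remain.
Put 48 GB in drive 3; 16 GB remain.
Put 32 GB in drive 4; 32 GB remain.
Put 31 GB in drive 4; 1 GB remain.
Put 24 GB in drive 5; 40 GB remain.
Put 21 GB in drive 5; 19 GB remain.
Put 16 GB in drive 2; 0 GB remain.
Put 8 GB in drive 1; 5 GB remain.
Put 7 GB in drive 3; 9 GB remain.
Put 5 GB in drive 1; 0 GB remain.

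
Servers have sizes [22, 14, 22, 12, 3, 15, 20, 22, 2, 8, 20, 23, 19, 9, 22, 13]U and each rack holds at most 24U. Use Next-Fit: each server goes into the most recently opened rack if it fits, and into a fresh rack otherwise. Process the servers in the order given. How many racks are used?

14

Put 22U in rack 1; 2U remain.
Put 14U in rack 2; 10U remain.
Put 22U in rack 3; 2U remain.
Put 12U in rack 4; 12U remain.
Put 3U in rack 4; 9U remain.
Put 15U in rack 5; 9U remain.
Put 20U in rack 6; 4U remain.
Put 22U in rack 7; 2U remain.
Put 2U in rack 7; 0U remain.
Put 8U in rack 8; 16U remain.
Put 20U in rack 9; 4U remain.
Put 23U in rack 10; 1U remain.
Put 19U in rack 11; 5U remain.
Put 9U in rack 12; 15U remain.
Put 22U in rack 13; 2U remain.
Put 13U in rack 14; 11U remain.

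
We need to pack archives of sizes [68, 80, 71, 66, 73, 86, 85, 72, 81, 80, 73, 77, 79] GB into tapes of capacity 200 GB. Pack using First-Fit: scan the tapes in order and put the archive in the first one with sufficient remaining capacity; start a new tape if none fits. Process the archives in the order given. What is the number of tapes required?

7

tape 1: place 68 GB, 132 GB left
tape 1: place 80 GB, 52 GB left
tape 2: place 71 GB, 129 GB left
tape 2: place 66 GB, 63 GB left
tape 3: place 73 GB, 127 GB left
tape 3: place 86 GB, 41 GB left
tape 4: place 85 GB, 115 GB left
tape 4: place 72 GB, 43 GB left
tape 5: place 81 GB, 119 GB left
tape 5: place 80 GB, 39 GB left
tape 6: place 73 GB, 127 GB left
tape 6: place 77 GB, 50 GB left
tape 7: place 79 GB, 121 GB left
Final tapes: [68,80] [71,66] [73,86] [85,72] [81,80] [73,77] [79].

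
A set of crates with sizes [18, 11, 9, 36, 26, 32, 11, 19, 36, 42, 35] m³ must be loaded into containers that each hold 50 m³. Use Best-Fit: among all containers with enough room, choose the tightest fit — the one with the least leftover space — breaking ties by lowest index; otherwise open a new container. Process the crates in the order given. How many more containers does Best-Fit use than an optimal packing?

Best-Fit: [18,11,9,11] [36] [26,19] [32] [36] [42] [35] → 7 containers.
Total size 275 m³; any packing needs at least ⌈275/50⌉ = 6 containers.
An optimal packing achieves that bound: [42] [36,11] [36,11] [35,9] [32,18] [26,19] → 6 containers.
Excess: 7 − 6 = 1.

1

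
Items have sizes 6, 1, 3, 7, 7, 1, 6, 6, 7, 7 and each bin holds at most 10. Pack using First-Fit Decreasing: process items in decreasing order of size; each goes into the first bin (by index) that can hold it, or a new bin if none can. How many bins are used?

Sorted descending: 7, 7, 7, 7, 6, 6, 6, 3, 1, 1.
7 → bin 1 (remaining 3)
7 → bin 2 (remaining 3)
7 → bin 3 (remaining 3)
7 → bin 4 (remaining 3)
6 → bin 5 (remaining 4)
6 → bin 6 (remaining 4)
6 → bin 7 (remaining 4)
3 → bin 1 (remaining 0)
1 → bin 2 (remaining 2)
1 → bin 2 (remaining 1)

7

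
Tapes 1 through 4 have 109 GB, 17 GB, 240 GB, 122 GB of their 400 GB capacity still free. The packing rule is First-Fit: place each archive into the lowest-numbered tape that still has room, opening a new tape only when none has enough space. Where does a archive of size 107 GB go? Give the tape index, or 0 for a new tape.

1

Tapes with room: tape 1 (109 GB), tape 3 (240 GB), tape 4 (122 GB).
The first with room is tape 1.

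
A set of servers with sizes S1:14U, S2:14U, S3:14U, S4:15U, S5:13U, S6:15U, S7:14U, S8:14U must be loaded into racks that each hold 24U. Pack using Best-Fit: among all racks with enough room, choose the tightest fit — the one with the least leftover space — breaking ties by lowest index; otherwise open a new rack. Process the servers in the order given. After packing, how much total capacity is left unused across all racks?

79

Put S1 (14U) in rack 1; 10U remain.
Put S2 (14U) in rack 2; 10U remain.
Put S3 (14U) in rack 3; 10U remain.
Put S4 (15U) in rack 4; 9U remain.
Put S5 (13U) in rack 5; 11U remain.
Put S6 (15U) in rack 6; 9U remain.
Put S7 (14U) in rack 7; 10U remain.
Put S8 (14U) in rack 8; 10U remain.
8 racks × 24U = 192U; used 113U; unused 79U.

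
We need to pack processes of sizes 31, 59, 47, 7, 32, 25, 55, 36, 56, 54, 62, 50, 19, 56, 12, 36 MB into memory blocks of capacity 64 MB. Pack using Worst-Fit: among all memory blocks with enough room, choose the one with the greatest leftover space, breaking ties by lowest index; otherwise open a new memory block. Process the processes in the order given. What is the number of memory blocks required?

12

Put 31 MB in memory block 1; 33 MB remain.
Put 59 MB in memory block 2; 5 MB remain.
Put 47 MB in memory block 3; 17 MB remain.
Put 7 MB in memory block 1; 26 MB remain.
Put 32 MB in memory block 4; 32 MB remain.
Put 25 MB in memory block 4; 7 MB remain.
Put 55 MB in memory block 5; 9 MB remain.
Put 36 MB in memory block 6; 28 MB remain.
Put 56 MB in memory block 7; 8 MB remain.
Put 54 MB in memory block 8; 10 MB remain.
Put 62 MB in memory block 9; 2 MB remain.
Put 50 MB in memory block 10; 14 MB remain.
Put 19 MB in memory block 6; 9 MB remain.
Put 56 MB in memory block 11; 8 MB remain.
Put 12 MB in memory block 1; 14 MB remain.
Put 36 MB in memory block 12; 28 MB remain.
Final memory blocks: [31,7,12] [59] [47] [32,25] [55] [36,19] [56] [54] [62] [50] [56] [36].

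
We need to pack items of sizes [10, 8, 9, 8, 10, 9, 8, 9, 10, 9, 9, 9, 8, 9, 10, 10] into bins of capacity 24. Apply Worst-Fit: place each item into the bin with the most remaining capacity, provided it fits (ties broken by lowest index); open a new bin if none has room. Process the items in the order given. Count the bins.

bin 1: place 10, 14 left
bin 1: place 8, 6 left
bin 2: place 9, 15 left
bin 2: place 8, 7 left
bin 3: place 10, 14 left
bin 3: place 9, 5 left
bin 4: place 8, 16 left
bin 4: place 9, 7 left
bin 5: place 10, 14 left
bin 5: place 9, 5 left
bin 6: place 9, 15 left
bin 6: place 9, 6 left
bin 7: place 8, 16 left
bin 7: place 9, 7 left
bin 8: place 10, 14 left
bin 8: place 10, 4 left
Final bins: [10,8] [9,8] [10,9] [8,9] [10,9] [9,9] [8,9] [10,10].

8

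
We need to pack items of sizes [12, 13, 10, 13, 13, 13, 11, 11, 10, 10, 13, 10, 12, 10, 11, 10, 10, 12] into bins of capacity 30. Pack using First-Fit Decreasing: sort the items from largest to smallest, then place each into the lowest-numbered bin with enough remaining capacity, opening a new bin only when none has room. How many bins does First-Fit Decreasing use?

Sorted descending: 13, 13, 13, 13, 13, 12, 12, 12, 11, 11, 11, 10, 10, 10, 10, 10, 10, 10.
13 → bin 1 (remaining 17)
13 → bin 1 (remaining 4)
13 → bin 2 (remaining 17)
13 → bin 2 (remaining 4)
13 → bin 3 (remaining 17)
12 → bin 3 (remaining 5)
12 → bin 4 (remaining 18)
12 → bin 4 (remaining 6)
11 → bin 5 (remaining 19)
11 → bin 5 (remaining 8)
11 → bin 6 (remaining 19)
10 → bin 6 (remaining 9)
10 → bin 7 (remaining 20)
10 → bin 7 (remaining 10)
10 → bin 7 (remaining 0)
10 → bin 8 (remaining 20)
10 → bin 8 (remaining 10)
10 → bin 8 (remaining 0)
Final bins: [13,13] [13,13] [13,12] [12,12] [11,11] [11,10] [10,10,10] [10,10,10].

8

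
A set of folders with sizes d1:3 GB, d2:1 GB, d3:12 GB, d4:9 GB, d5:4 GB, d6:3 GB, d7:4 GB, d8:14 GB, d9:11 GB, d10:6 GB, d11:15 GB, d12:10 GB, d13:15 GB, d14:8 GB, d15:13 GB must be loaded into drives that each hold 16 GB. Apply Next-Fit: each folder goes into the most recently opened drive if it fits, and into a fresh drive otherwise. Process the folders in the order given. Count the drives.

11

d1 (3 GB) → drive 1 (remaining 13 GB)
d2 (1 GB) → drive 1 (remaining 12 GB)
d3 (12 GB) → drive 1 (remaining 0 GB)
d4 (9 GB) → drive 2 (remaining 7 GB)
d5 (4 GB) → drive 2 (remaining 3 GB)
d6 (3 GB) → drive 2 (remaining 0 GB)
d7 (4 GB) → drive 3 (remaining 12 GB)
d8 (14 GB) → drive 4 (remaining 2 GB)
d9 (11 GB) → drive 5 (remaining 5 GB)
d10 (6 GB) → drive 6 (remaining 10 GB)
d11 (15 GB) → drive 7 (remaining 1 GB)
d12 (10 GB) → drive 8 (remaining 6 GB)
d13 (15 GB) → drive 9 (remaining 1 GB)
d14 (8 GB) → drive 10 (remaining 8 GB)
d15 (13 GB) → drive 11 (remaining 3 GB)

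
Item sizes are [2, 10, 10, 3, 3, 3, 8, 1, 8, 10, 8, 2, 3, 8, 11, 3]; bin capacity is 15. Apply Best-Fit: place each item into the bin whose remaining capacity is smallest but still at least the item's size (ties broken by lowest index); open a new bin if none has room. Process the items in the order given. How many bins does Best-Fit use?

8

2 → bin 1 (remaining 13)
10 → bin 1 (remaining 3)
10 → bin 2 (remaining 5)
3 → bin 1 (remaining 0)
3 → bin 2 (remaining 2)
3 → bin 3 (remaining 12)
8 → bin 3 (remaining 4)
1 → bin 2 (remaining 1)
8 → bin 4 (remaining 7)
10 → bin 5 (remaining 5)
8 → bin 6 (remaining 7)
2 → bin 3 (remaining 2)
3 → bin 5 (remaining 2)
8 → bin 7 (remaining 7)
11 → bin 8 (remaining 4)
3 → bin 8 (remaining 1)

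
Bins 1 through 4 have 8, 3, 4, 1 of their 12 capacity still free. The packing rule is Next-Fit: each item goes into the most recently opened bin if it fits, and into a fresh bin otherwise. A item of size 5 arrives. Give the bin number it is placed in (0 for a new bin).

0

Next-Fit only looks at bin 4, which has 1 free.
5 does not fit, so a new bin is opened.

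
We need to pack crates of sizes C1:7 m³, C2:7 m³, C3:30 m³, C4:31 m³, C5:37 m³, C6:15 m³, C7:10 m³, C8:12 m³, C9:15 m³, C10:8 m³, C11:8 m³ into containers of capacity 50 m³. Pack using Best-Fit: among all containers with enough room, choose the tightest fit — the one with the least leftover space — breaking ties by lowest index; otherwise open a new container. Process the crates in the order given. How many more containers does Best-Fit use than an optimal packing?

0

Best-Fit: [7,7,30] [31,15] [37,10] [12,15,8,8] → 4 containers.
Total size 180 m³; any packing needs at least ⌈180/50⌉ = 4 containers.
So 4 is already optimal.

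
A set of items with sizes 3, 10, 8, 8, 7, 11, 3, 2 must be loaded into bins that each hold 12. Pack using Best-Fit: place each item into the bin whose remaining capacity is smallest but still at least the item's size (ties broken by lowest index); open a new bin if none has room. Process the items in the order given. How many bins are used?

Put 3 in bin 1; 9 remain.
Put 10 in bin 2; 2 remain.
Put 8 in bin 1; 1 remain.
Put 8 in bin 3; 4 remain.
Put 7 in bin 4; 5 remain.
Put 11 in bin 5; 1 remain.
Put 3 in bin 3; 1 remain.
Put 2 in bin 2; 0 remain.

5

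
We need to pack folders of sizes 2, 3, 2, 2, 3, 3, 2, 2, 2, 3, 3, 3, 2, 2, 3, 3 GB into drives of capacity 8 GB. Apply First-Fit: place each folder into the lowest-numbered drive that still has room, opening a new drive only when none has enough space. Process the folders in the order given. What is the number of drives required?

6

drive 1: place 2 GB, 6 GB left
drive 1: place 3 GB, 3 GB left
drive 1: place 2 GB, 1 GB left
drive 2: place 2 GB, 6 GB left
drive 2: place 3 GB, 3 GB left
drive 2: place 3 GB, 0 GB left
drive 3: place 2 GB, 6 GB left
drive 3: place 2 GB, 4 GB left
drive 3: place 2 GB, 2 GB left
drive 4: place 3 GB, 5 GB left
drive 4: place 3 GB, 2 GB left
drive 5: place 3 GB, 5 GB left
drive 3: place 2 GB, 0 GB left
drive 4: place 2 GB, 0 GB left
drive 5: place 3 GB, 2 GB left
drive 6: place 3 GB, 5 GB left
Final drives: [2,3,2] [2,3,3] [2,2,2,2] [3,3,2] [3,3] [3].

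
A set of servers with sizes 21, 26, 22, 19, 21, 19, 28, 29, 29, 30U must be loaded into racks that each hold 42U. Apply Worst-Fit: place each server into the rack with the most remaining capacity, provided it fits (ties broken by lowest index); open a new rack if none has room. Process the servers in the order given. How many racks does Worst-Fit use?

rack 1: place 21U, 21U left
rack 2: place 26U, 16U left
rack 3: place 22U, 20U left
rack 1: place 19U, 2U left
rack 4: place 21U, 21U left
rack 4: place 19U, 2U left
rack 5: place 28U, 14U left
rack 6: place 29U, 13U left
rack 7: place 29U, 13U left
rack 8: place 30U, 12U left

8 racks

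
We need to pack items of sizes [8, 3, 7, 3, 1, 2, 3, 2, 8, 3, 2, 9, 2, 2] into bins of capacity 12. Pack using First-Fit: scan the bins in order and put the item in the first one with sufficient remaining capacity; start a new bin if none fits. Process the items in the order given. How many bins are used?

bin 1: place 8, 4 left
bin 1: place 3, 1 left
bin 2: place 7, 5 left
bin 2: place 3, 2 left
bin 1: place 1, 0 left
bin 2: place 2, 0 left
bin 3: place 3, 9 left
bin 3: place 2, 7 left
bin 4: place 8, 4 left
bin 3: place 3, 4 left
bin 3: place 2, 2 left
bin 5: place 9, 3 left
bin 3: place 2, 0 left
bin 4: place 2, 2 left

5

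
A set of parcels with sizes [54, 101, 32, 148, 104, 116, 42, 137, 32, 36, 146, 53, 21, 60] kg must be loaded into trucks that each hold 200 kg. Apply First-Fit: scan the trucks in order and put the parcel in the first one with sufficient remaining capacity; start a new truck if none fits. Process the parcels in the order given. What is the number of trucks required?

6 trucks

54 kg → truck 1 (remaining 146 kg)
101 kg → truck 1 (remaining 45 kg)
32 kg → truck 1 (remaining 13 kg)
148 kg → truck 2 (remaining 52 kg)
104 kg → truck 3 (remaining 96 kg)
116 kg → truck 4 (remaining 84 kg)
42 kg → truck 2 (remaining 10 kg)
137 kg → truck 5 (remaining 63 kg)
32 kg → truck 3 (remaining 64 kg)
36 kg → truck 3 (remaining 28 kg)
146 kg → truck 6 (remaining 54 kg)
53 kg → truck 4 (remaining 31 kg)
21 kg → truck 3 (remaining 7 kg)
60 kg → truck 5 (remaining 3 kg)
Final trucks: [54,101,32] [148,42] [104,32,36,21] [116,53] [137,60] [146].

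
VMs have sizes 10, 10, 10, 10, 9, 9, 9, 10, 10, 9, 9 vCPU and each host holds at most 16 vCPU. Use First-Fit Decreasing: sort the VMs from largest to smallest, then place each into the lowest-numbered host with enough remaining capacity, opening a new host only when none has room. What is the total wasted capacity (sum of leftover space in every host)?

Sorted descending: 10, 10, 10, 10, 10, 10, 9, 9, 9, 9, 9.
host 1: place 10 vCPU, 6 vCPU left
host 2: place 10 vCPU, 6 vCPU left
host 3: place 10 vCPU, 6 vCPU left
host 4: place 10 vCPU, 6 vCPU left
host 5: place 10 vCPU, 6 vCPU left
host 6: place 10 vCPU, 6 vCPU left
host 7: place 9 vCPU, 7 vCPU left
host 8: place 9 vCPU, 7 vCPU left
host 9: place 9 vCPU, 7 vCPU left
host 10: place 9 vCPU, 7 vCPU left
host 11: place 9 vCPU, 7 vCPU left
11 hosts × 16 vCPU = 176 vCPU; used 105 vCPU; unused 71 vCPU.

71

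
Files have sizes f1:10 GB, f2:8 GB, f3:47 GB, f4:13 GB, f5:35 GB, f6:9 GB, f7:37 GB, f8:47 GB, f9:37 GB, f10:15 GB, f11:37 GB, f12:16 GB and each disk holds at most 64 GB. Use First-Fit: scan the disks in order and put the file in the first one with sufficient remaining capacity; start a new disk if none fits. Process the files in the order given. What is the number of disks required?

disk 1: place f1 (10 GB), 54 GB left
disk 1: place f2 (8 GB), 46 GB left
disk 2: place f3 (47 GB), 17 GB left
disk 1: place f4 (13 GB), 33 GB left
disk 3: place f5 (35 GB), 29 GB left
disk 1: place f6 (9 GB), 24 GB left
disk 4: place f7 (37 GB), 27 GB left
disk 5: place f8 (47 GB), 17 GB left
disk 6: place f9 (37 GB), 27 GB left
disk 1: place f10 (15 GB), 9 GB left
disk 7: place f11 (37 GB), 27 GB left
disk 2: place f12 (16 GB), 1 GB left
Final disks: [10,8,13,9,15] [47,16] [35] [37] [47] [37] [37].

7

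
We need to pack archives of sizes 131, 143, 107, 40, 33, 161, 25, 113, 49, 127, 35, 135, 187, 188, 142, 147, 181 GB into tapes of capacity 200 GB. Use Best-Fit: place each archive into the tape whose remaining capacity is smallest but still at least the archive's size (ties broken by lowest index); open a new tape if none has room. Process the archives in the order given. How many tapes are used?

12

Put 131 GB in tape 1; 69 GB remain.
Put 143 GB in tape 2; 57 GB remain.
Put 107 GB in tape 3; 93 GB remain.
Put 40 GB in tape 2; 17 GB remain.
Put 33 GB in tape 1; 36 GB remain.
Put 161 GB in tape 4; 39 GB remain.
Put 25 GB in tape 1; 11 GB remain.
Put 113 GB in tape 5; 87 GB remain.
Put 49 GB in tape 5; 38 GB remain.
Put 127 GB in tape 6; 73 GB remain.
Put 35 GB in tape 5; 3 GB remain.
Put 135 GB in tape 7; 65 GB remain.
Put 187 GB in tape 8; 13 GB remain.
Put 188 GB in tape 9; 12 GB remain.
Put 142 GB in tape 10; 58 GB remain.
Put 147 GB in tape 11; 53 GB remain.
Put 181 GB in tape 12; 19 GB remain.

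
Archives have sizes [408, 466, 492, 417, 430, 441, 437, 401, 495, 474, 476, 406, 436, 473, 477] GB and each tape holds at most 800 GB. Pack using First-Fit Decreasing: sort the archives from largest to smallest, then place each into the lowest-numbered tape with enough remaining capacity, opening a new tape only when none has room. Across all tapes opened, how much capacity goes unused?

5271

Sorted descending: 495, 492, 477, 476, 474, 473, 466, 441, 437, 436, 430, 417, 408, 406, 401.
Put 495 GB in tape 1; 305 GB remain.
Put 492 GB in tape 2; 308 GB remain.
Put 477 GB in tape 3; 323 GB remain.
Put 476 GB in tape 4; 324 GB remain.
Put 474 GB in tape 5; 326 GB remain.
Put 473 GB in tape 6; 327 GB remain.
Put 466 GB in tape 7; 334 GB remain.
Put 441 GB in tape 8; 359 GB remain.
Put 437 GB in tape 9; 363 GB remain.
Put 436 GB in tape 10; 364 GB remain.
Put 430 GB in tape 11; 370 GB remain.
Put 417 GB in tape 12; 383 GB remain.
Put 408 GB in tape 13; 392 GB remain.
Put 406 GB in tape 14; 394 GB remain.
Put 401 GB in tape 15; 399 GB remain.
15 tapes × 800 GB = 12000 GB; used 6729 GB; unused 5271 GB.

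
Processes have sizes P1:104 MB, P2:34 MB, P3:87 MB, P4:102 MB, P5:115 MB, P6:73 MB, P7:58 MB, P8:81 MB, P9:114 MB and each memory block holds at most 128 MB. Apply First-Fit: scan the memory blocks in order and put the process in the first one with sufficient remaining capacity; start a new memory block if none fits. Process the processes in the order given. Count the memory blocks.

8

P1 (104 MB) → memory block 1 (remaining 24 MB)
P2 (34 MB) → memory block 2 (remaining 94 MB)
P3 (87 MB) → memory block 2 (remaining 7 MB)
P4 (102 MB) → memory block 3 (remaining 26 MB)
P5 (115 MB) → memory block 4 (remaining 13 MB)
P6 (73 MB) → memory block 5 (remaining 55 MB)
P7 (58 MB) → memory block 6 (remaining 70 MB)
P8 (81 MB) → memory block 7 (remaining 47 MB)
P9 (114 MB) → memory block 8 (remaining 14 MB)
Final memory blocks: [104] [34,87] [102] [115] [73] [58] [81] [114].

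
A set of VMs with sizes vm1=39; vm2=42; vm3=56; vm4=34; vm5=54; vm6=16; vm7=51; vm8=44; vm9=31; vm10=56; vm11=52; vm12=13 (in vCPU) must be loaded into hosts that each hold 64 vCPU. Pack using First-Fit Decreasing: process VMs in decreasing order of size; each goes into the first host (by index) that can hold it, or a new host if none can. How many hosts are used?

Sorted descending: 56, 56, 54, 52, 51, 44, 42, 39, 34, 31, 16, 13.
host 1: place 56 vCPU, 8 vCPU left
host 2: place 56 vCPU, 8 vCPU left
host 3: place 54 vCPU, 10 vCPU left
host 4: place 52 vCPU, 12 vCPU left
host 5: place 51 vCPU, 13 vCPU left
host 6: place 44 vCPU, 20 vCPU left
host 7: place 42 vCPU, 22 vCPU left
host 8: place 39 vCPU, 25 vCPU left
host 9: place 34 vCPU, 30 vCPU left
host 10: place 31 vCPU, 33 vCPU left
host 6: place 16 vCPU, 4 vCPU left
host 5: place 13 vCPU, 0 vCPU left

10 hosts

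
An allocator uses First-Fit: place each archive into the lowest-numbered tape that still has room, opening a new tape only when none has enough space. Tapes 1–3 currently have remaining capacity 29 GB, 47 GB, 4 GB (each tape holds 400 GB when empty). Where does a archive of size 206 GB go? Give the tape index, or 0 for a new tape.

0

No tape has ≥ 206 GB free, so a new tape is opened.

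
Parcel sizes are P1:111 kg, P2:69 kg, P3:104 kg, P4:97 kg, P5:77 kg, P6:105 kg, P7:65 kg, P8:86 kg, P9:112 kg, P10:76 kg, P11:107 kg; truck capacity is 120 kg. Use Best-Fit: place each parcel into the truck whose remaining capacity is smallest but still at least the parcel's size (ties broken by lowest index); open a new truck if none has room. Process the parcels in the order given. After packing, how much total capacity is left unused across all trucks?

truck 1: place P1 (111 kg), 9 kg left
truck 2: place P2 (69 kg), 51 kg left
truck 3: place P3 (104 kg), 16 kg left
truck 4: place P4 (97 kg), 23 kg left
truck 5: place P5 (77 kg), 43 kg left
truck 6: place P6 (105 kg), 15 kg left
truck 7: place P7 (65 kg), 55 kg left
truck 8: place P8 (86 kg), 34 kg left
truck 9: place P9 (112 kg), 8 kg left
truck 10: place P10 (76 kg), 44 kg left
truck 11: place P11 (107 kg), 13 kg left
11 trucks × 120 kg = 1320 kg; used 1009 kg; unused 311 kg.

311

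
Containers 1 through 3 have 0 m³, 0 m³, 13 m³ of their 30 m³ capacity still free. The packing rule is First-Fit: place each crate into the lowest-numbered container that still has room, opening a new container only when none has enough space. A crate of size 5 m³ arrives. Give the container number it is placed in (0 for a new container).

3

Containers with room: container 3 (13 m³).
The first with room is container 3.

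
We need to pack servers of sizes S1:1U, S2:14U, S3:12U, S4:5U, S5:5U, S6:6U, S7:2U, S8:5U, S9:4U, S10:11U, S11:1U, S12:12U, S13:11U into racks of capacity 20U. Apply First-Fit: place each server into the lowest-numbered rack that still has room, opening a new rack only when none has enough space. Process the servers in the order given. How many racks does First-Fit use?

6

S1 (1U) → rack 1 (remaining 19U)
S2 (14U) → rack 1 (remaining 5U)
S3 (12U) → rack 2 (remaining 8U)
S4 (5U) → rack 1 (remaining 0U)
S5 (5U) → rack 2 (remaining 3U)
S6 (6U) → rack 3 (remaining 14U)
S7 (2U) → rack 2 (remaining 1U)
S8 (5U) → rack 3 (remaining 9U)
S9 (4U) → rack 3 (remaining 5U)
S10 (11U) → rack 4 (remaining 9U)
S11 (1U) → rack 2 (remaining 0U)
S12 (12U) → rack 5 (remaining 8U)
S13 (11U) → rack 6 (remaining 9U)
Final racks: [1,14,5] [12,5,2,1] [6,5,4] [11] [12] [11].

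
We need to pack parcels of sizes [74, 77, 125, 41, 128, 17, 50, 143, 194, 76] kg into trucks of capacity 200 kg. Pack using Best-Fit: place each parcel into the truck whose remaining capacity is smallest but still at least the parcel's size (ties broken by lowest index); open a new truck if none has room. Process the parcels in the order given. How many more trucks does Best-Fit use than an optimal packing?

Best-Fit: [74,77,41] [125] [128,17,50] [143] [194] [76] → 6 trucks.
Total size 925 kg; any packing needs at least ⌈925/200⌉ = 5 trucks.
An optimal packing achieves that bound: [194] [143,50] [128,41,17] [125,74] [77,76] → 5 trucks.
Excess: 6 − 5 = 1.

1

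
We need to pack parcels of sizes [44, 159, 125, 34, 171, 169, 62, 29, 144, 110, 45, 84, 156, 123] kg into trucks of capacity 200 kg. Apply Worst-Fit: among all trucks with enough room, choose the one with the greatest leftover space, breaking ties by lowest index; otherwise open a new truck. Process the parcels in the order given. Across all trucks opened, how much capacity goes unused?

truck 1: place 44 kg, 156 kg left
truck 2: place 159 kg, 41 kg left
truck 1: place 125 kg, 31 kg left
truck 2: place 34 kg, 7 kg left
truck 3: place 171 kg, 29 kg left
truck 4: place 169 kg, 31 kg left
truck 5: place 62 kg, 138 kg left
truck 5: place 29 kg, 109 kg left
truck 6: place 144 kg, 56 kg left
truck 7: place 110 kg, 90 kg left
truck 5: place 45 kg, 64 kg left
truck 7: place 84 kg, 6 kg left
truck 8: place 156 kg, 44 kg left
truck 9: place 123 kg, 77 kg left
9 trucks × 200 kg = 1800 kg; used 1455 kg; unused 345 kg.

345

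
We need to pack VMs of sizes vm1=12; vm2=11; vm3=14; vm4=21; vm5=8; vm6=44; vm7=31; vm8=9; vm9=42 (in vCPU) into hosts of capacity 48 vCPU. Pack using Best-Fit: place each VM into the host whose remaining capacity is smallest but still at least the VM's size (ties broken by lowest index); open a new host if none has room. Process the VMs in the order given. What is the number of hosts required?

host 1: place vm1 (12 vCPU), 36 vCPU left
host 1: place vm2 (11 vCPU), 25 vCPU left
host 1: place vm3 (14 vCPU), 11 vCPU left
host 2: place vm4 (21 vCPU), 27 vCPU left
host 1: place vm5 (8 vCPU), 3 vCPU left
host 3: place vm6 (44 vCPU), 4 vCPU left
host 4: place vm7 (31 vCPU), 17 vCPU left
host 4: place vm8 (9 vCPU), 8 vCPU left
host 5: place vm9 (42 vCPU), 6 vCPU left

5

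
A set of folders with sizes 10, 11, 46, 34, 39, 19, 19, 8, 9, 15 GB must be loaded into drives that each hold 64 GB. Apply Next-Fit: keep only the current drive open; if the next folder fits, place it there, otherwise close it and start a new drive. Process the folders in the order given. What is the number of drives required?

5

drive 1: place 10 GB, 54 GB left
drive 1: place 11 GB, 43 GB left
drive 2: place 46 GB, 18 GB left
drive 3: place 34 GB, 30 GB left
drive 4: place 39 GB, 25 GB left
drive 4: place 19 GB, 6 GB left
drive 5: place 19 GB, 45 GB left
drive 5: place 8 GB, 37 GB left
drive 5: place 9 GB, 28 GB left
drive 5: place 15 GB, 13 GB left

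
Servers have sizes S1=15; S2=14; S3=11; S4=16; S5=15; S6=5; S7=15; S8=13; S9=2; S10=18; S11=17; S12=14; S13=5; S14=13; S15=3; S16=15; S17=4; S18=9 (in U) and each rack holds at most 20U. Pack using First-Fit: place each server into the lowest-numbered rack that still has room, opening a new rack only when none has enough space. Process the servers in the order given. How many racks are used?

13

Put S1 (15U) in rack 1; 5U remain.
Put S2 (14U) in rack 2; 6U remain.
Put S3 (11U) in rack 3; 9U remain.
Put S4 (16U) in rack 4; 4U remain.
Put S5 (15U) in rack 5; 5U remain.
Put S6 (5U) in rack 1; 0U remain.
Put S7 (15U) in rack 6; 5U remain.
Put S8 (13U) in rack 7; 7U remain.
Put S9 (2U) in rack 2; 4U remain.
Put S10 (18U) in rack 8; 2U remain.
Put S11 (17U) in rack 9; 3U remain.
Put S12 (14U) in rack 10; 6U remain.
Put S13 (5U) in rack 3; 4U remain.
Put S14 (13U) in rack 11; 7U remain.
Put S15 (3U) in rack 2; 1U remain.
Put S16 (15U) in rack 12; 5U remain.
Put S17 (4U) in rack 3; 0U remain.
Put S18 (9U) in rack 13; 11U remain.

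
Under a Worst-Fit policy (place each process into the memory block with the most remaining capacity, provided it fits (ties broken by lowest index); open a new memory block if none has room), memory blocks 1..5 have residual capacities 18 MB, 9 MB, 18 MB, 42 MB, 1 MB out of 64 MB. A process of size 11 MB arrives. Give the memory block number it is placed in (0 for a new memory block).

Memory blocks with room: memory block 1 (18 MB), memory block 3 (18 MB), memory block 4 (42 MB).
Most room is memory block 4 with 42 MB free.

4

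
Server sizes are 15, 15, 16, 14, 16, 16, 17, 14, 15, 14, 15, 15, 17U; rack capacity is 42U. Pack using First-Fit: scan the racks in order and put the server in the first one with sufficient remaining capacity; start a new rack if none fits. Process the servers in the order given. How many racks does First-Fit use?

7 racks

rack 1: place 15U, 27U left
rack 1: place 15U, 12U left
rack 2: place 16U, 26U left
rack 2: place 14U, 12U left
rack 3: place 16U, 26U left
rack 3: place 16U, 10U left
rack 4: place 17U, 25U left
rack 4: place 14U, 11U left
rack 5: place 15U, 27U left
rack 5: place 14U, 13U left
rack 6: place 15U, 27U left
rack 6: place 15U, 12U left
rack 7: place 17U, 25U left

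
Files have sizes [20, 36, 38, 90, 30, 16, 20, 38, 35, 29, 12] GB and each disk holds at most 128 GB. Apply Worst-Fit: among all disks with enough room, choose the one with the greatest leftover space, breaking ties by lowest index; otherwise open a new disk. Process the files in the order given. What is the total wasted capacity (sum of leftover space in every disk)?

disk 1: place 20 GB, 108 GB left
disk 1: place 36 GB, 72 GB left
disk 1: place 38 GB, 34 GB left
disk 2: place 90 GB, 38 GB left
disk 2: place 30 GB, 8 GB left
disk 1: place 16 GB, 18 GB left
disk 3: place 20 GB, 108 GB left
disk 3: place 38 GB, 70 GB left
disk 3: place 35 GB, 35 GB left
disk 3: place 29 GB, 6 GB left
disk 1: place 12 GB, 6 GB left
3 disks × 128 GB = 384 GB; used 364 GB; unused 20 GB.

20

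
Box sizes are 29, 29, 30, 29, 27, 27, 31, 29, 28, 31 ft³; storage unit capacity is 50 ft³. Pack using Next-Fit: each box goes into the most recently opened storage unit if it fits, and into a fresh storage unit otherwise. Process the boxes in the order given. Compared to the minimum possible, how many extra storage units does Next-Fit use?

Next-Fit: [29] [29] [30] [29] [27] [27] [31] [29] [28] [31] → 10 storage units.
10 boxes exceed 25 ft³ (half the capacity), and no two of those can share a storage unit, so at least 10 storage units are needed.
So 10 is already optimal.

0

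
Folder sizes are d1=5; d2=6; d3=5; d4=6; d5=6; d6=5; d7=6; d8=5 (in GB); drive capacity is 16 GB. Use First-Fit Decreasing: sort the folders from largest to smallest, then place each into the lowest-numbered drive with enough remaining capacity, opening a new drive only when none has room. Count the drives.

4

Sorted descending: 6, 6, 6, 6, 5, 5, 5, 5.
Put 6 GB in drive 1; 10 GB remain.
Put 6 GB in drive 1; 4 GB remain.
Put 6 GB in drive 2; 10 GB remain.
Put 6 GB in drive 2; 4 GB remain.
Put 5 GB in drive 3; 11 GB remain.
Put 5 GB in drive 3; 6 GB remain.
Put 5 GB in drive 3; 1 GB remain.
Put 5 GB in drive 4; 11 GB remain.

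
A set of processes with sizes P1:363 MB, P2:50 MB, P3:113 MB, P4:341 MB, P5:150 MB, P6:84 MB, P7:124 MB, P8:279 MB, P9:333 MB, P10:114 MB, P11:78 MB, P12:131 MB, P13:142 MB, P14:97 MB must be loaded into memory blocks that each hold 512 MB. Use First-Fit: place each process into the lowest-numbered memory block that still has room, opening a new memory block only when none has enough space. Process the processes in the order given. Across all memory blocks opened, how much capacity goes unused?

Put P1 (363 MB) in memory block 1; 149 MB remain.
Put P2 (50 MB) in memory block 1; 99 MB remain.
Put P3 (113 MB) in memory block 2; 399 MB remain.
Put P4 (341 MB) in memory block 2; 58 MB remain.
Put P5 (150 MB) in memory block 3; 362 MB remain.
Put P6 (84 MB) in memory block 1; 15 MB remain.
Put P7 (124 MB) in memory block 3; 238 MB remain.
Put P8 (279 MB) in memory block 4; 233 MB remain.
Put P9 (333 MB) in memory block 5; 179 MB remain.
Put P10 (114 MB) in memory block 3; 124 MB remain.
Put P11 (78 MB) in memory block 3; 46 MB remain.
Put P12 (131 MB) in memory block 4; 102 MB remain.
Put P13 (142 MB) in memory block 5; 37 MB remain.
Put P14 (97 MB) in memory block 4; 5 MB remain.
5 memory blocks × 512 MB = 2560 MB; used 2399 MB; unused 161 MB.

161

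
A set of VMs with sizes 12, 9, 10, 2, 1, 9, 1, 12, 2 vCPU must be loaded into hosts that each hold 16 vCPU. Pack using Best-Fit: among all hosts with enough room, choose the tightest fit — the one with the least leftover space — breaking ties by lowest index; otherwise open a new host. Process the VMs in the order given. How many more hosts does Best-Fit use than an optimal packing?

0

Best-Fit: [12,2,1,1] [9] [10] [9] [12,2] → 5 hosts.
5 VMs exceed 8 vCPU (half the capacity), and no two of those can share a host, so at least 5 hosts are needed.
So 5 is already optimal.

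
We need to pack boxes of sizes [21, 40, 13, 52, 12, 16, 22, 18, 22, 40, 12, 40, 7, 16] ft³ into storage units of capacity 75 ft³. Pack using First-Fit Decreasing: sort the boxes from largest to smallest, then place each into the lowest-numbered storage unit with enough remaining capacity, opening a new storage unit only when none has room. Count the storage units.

Sorted descending: 52, 40, 40, 40, 22, 22, 21, 18, 16, 16, 13, 12, 12, 7.
52 ft³ → storage unit 1 (remaining 23 ft³)
40 ft³ → storage unit 2 (remaining 35 ft³)
40 ft³ → storage unit 3 (remaining 35 ft³)
40 ft³ → storage unit 4 (remaining 35 ft³)
22 ft³ → storage unit 1 (remaining 1 ft³)
22 ft³ → storage unit 2 (remaining 13 ft³)
21 ft³ → storage unit 3 (remaining 14 ft³)
18 ft³ → storage unit 4 (remaining 17 ft³)
16 ft³ → storage unit 4 (remaining 1 ft³)
16 ft³ → storage unit 5 (remaining 59 ft³)
13 ft³ → storage unit 2 (remaining 0 ft³)
12 ft³ → storage unit 3 (remaining 2 ft³)
12 ft³ → storage unit 5 (remaining 47 ft³)
7 ft³ → storage unit 5 (remaining 40 ft³)

5 storage units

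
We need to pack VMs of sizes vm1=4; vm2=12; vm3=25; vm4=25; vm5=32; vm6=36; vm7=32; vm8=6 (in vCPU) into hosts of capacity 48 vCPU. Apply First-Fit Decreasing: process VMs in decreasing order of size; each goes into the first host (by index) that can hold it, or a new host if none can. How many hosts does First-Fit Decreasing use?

5

Sorted descending: 36, 32, 32, 25, 25, 12, 6, 4.
36 vCPU → host 1 (remaining 12 vCPU)
32 vCPU → host 2 (remaining 16 vCPU)
32 vCPU → host 3 (remaining 16 vCPU)
25 vCPU → host 4 (remaining 23 vCPU)
25 vCPU → host 5 (remaining 23 vCPU)
12 vCPU → host 1 (remaining 0 vCPU)
6 vCPU → host 2 (remaining 10 vCPU)
4 vCPU → host 2 (remaining 6 vCPU)
Final hosts: [36,12] [32,6,4] [32] [25] [25].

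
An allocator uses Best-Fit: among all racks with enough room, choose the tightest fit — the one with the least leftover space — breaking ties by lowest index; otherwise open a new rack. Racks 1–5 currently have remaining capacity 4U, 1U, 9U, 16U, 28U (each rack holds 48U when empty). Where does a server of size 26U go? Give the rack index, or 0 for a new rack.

5

Racks with room: rack 5 (28U).
Tightest fit is rack 5 with 28U free.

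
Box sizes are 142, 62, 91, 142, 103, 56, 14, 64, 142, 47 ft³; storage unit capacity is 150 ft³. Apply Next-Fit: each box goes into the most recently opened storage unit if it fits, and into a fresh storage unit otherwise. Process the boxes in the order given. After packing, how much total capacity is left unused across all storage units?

337

Put 142 ft³ in storage unit 1; 8 ft³ remain.
Put 62 ft³ in storage unit 2; 88 ft³ remain.
Put 91 ft³ in storage unit 3; 59 ft³ remain.
Put 142 ft³ in storage unit 4; 8 ft³ remain.
Put 103 ft³ in storage unit 5; 47 ft³ remain.
Put 56 ft³ in storage unit 6; 94 ft³ remain.
Put 14 ft³ in storage unit 6; 80 ft³ remain.
Put 64 ft³ in storage unit 6; 16 ft³ remain.
Put 142 ft³ in storage unit 7; 8 ft³ remain.
Put 47 ft³ in storage unit 8; 103 ft³ remain.
8 storage units × 150 ft³ = 1200 ft³; used 863 ft³; unused 337 ft³.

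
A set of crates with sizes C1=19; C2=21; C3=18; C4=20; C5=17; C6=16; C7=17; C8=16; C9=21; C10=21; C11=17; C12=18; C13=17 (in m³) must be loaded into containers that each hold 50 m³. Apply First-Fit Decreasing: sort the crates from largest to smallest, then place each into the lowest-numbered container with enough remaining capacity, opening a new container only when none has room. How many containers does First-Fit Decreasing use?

6

Sorted descending: 21, 21, 21, 20, 19, 18, 18, 17, 17, 17, 17, 16, 16.
container 1: place 21 m³, 29 m³ left
container 1: place 21 m³, 8 m³ left
container 2: place 21 m³, 29 m³ left
container 2: place 20 m³, 9 m³ left
container 3: place 19 m³, 31 m³ left
container 3: place 18 m³, 13 m³ left
container 4: place 18 m³, 32 m³ left
container 4: place 17 m³, 15 m³ left
container 5: place 17 m³, 33 m³ left
container 5: place 17 m³, 16 m³ left
container 6: place 17 m³, 33 m³ left
container 5: place 16 m³, 0 m³ left
container 6: place 16 m³, 17 m³ left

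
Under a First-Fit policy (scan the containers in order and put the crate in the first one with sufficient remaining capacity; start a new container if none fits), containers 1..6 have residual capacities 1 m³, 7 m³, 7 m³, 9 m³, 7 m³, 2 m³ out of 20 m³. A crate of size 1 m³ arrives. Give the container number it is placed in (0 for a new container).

Containers with room: container 1 (1 m³), container 2 (7 m³), container 3 (7 m³), container 4 (9 m³), container 5 (7 m³), container 6 (2 m³).
The first with room is container 1.

1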